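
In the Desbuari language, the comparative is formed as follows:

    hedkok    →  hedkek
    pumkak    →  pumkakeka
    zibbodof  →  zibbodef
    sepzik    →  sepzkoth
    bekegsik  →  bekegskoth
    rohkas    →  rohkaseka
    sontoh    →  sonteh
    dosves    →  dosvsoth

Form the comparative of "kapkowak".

kapkowakeka

pumkak and hedkok both end in -k yet inflect differently (pumkakeka, hedkek), so the final letter is not what conditions the rule; the last vowel is.
"kapkowak" has last vowel 'a'. The stems whose last vowel is 'a' (pumkak → pumkakeka, rohkas → rohkaseka) add -eka.
The other patterns: stems whose last vowel is 'o' change the last vowel to 'e'; stems whose last vowel is 'e' or 'i' delete the last vowel and add -oth.
So kapkowak → kapkowakeka.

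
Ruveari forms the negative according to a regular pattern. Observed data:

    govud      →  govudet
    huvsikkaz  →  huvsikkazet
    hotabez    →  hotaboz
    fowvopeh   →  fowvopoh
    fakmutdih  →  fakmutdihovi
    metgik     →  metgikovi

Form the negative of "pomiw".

pomiwovi

huvsikkaz and hotabez both end in -z yet inflect differently (huvsikkazet, hotaboz), so the final letter is not what conditions the rule; the last vowel is.
"pomiw" has last vowel 'i'. The stems whose last vowel is 'i' (fakmutdih → fakmutdihovi, metgik → metgikovi) add -ovi.
The other patterns: stems whose last vowel is 'a' or 'u' add -et; stems whose last vowel is 'e' change the last vowel to 'o'.
So pomiw → pomiwovi.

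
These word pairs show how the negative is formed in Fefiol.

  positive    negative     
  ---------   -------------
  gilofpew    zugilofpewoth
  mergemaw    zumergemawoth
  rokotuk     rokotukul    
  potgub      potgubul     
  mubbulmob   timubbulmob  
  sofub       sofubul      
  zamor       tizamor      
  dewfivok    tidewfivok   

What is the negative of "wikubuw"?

dewfivok and rokotuk both end in -k yet inflect differently (tidewfivok, rokotukul), so the final letter is not what conditions the rule; the last vowel is.
"wikubuw" has last vowel 'u'. The stems whose last vowel is 'u' (rokotuk → rokotukul, potgub → potgubul, sofub → sofubul) add -ul.
So wikubuw → wikubuwul.

wikubuwul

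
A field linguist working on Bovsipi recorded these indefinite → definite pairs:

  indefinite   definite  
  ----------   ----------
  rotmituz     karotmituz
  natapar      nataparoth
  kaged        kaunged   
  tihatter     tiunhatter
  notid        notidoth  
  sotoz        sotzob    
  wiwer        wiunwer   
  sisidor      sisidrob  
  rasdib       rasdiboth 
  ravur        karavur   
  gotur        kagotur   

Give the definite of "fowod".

fowdob

"fowod" has last vowel 'o'. The stems whose last vowel is 'o' (sisidor → sisidrob, sotoz → sotzob) delete the last vowel and add -ob.
So fowod → fowdob.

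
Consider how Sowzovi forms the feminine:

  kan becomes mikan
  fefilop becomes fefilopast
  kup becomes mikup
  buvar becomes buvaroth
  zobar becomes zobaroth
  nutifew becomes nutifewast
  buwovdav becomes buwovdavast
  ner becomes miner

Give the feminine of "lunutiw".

lunutiwast

ner and zobar both end in -r yet inflect differently (miner, zobaroth), so the final letter is not what conditions the rule; the number of vowels is.
"lunutiw" has 3 vowels. The stems with 3 vowels (buwovdav → buwovdavast, nutifew → nutifewast, fefilop → fefilopast) add -ast.
So lunutiw → lunutiwast.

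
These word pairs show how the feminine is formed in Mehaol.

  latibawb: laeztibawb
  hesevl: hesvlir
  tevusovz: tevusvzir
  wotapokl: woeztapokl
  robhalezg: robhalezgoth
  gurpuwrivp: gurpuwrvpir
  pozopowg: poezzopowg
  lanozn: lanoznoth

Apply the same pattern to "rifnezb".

hesevl and wotapokl both end in -l yet inflect differently (hesvlir, woeztapokl), so the final letter is not what conditions the rule; the second-to-last letter is.
"rifnezb" has second-to-last letter 'z'. The stems whose second-to-last letter is 'z' (lanozn → lanoznoth, robhalezg → robhalezgoth) add -oth.
The other patterns: stems whose second-to-last letter is 'v' delete the last vowel and add -ir; stems whose second-to-last letter is 'k' or 'w' insert -ez- after the first vowel.
So rifnezb → rifnezboth.

rifnezboth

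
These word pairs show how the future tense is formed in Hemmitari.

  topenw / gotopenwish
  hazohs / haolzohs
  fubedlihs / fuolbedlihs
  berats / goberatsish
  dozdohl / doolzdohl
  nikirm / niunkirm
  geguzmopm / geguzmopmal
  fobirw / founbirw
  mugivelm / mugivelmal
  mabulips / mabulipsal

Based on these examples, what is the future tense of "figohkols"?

nikirm and mugivelm both end in -m yet inflect differently (niunkirm, mugivelmal), so the final letter is not what conditions the rule; the second-to-last letter is.
"figohkols" has second-to-last letter 'l'. The one such stem in the data (mugivelm → mugivelmal) adds -al, so the same rule applies.
The other patterns: stems whose second-to-last letter is 'r' insert -un- after the first vowel; stems whose second-to-last letter is 'h' insert -ol- after the first vowel; stems whose second-to-last letter is 'n' or 't' add go- … -ish around the stem.
So figohkols → figohkolsal.

figohkolsal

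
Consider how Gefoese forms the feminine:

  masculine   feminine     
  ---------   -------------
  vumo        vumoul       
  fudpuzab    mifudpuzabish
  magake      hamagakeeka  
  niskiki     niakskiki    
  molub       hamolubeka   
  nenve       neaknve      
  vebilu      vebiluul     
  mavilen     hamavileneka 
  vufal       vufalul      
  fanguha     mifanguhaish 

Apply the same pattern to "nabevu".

"nabevu" begins with n-. The stems beginning with n- (nenve → neaknve, niskiki → niakskiki) insert -ak- after the first vowel.
So nabevu → naakbevu.

naakbevu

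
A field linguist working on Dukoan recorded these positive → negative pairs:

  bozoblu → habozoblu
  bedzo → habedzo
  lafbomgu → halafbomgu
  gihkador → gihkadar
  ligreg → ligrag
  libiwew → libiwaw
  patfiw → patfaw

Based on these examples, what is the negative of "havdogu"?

"havdogu" ends in a vowel. The stems ending in a vowel (bozoblu → habozoblu, bedzo → habedzo, lafbomgu → halafbomgu) add the prefix ha-.
So havdogu → hahavdogu.

hahavdogu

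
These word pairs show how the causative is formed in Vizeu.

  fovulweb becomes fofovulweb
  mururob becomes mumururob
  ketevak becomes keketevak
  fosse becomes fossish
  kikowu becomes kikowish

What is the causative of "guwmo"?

fovulweb and fosse both have last vowel 'e' yet inflect differently (fofovulweb, fossish), so the last vowel is not what conditions the rule; whether the stem ends in a vowel or a consonant is.
"guwmo" ends in a vowel. The stems ending in a vowel (fosse → fossish, kikowu → kikowish) drop the final letter and add -ish.
So guwmo → guwmish.

guwmish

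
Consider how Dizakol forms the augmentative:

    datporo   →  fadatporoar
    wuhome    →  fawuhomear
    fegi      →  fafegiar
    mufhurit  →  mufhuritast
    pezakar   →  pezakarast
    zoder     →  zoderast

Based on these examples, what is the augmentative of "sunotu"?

fegi and mufhurit both have last vowel 'i' yet inflect differently (fafegiar, mufhuritast), so the last vowel is not what conditions the rule; whether the stem ends in a vowel or a consonant is.
"sunotu" ends in a vowel. The stems ending in a vowel (datporo → fadatporoar, wuhome → fawuhomear, fegi → fafegiar) add fa- … -ar around the stem.
So sunotu → fasunotuar.

fasunotuar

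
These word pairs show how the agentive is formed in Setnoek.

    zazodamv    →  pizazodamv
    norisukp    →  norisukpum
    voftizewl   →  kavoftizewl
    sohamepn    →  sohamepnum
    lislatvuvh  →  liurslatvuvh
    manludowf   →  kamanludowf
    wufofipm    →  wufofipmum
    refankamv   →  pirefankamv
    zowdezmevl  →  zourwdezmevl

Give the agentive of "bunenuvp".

zowdezmevl and voftizewl both end in -l yet inflect differently (zourwdezmevl, kavoftizewl), so the final letter is not what conditions the rule; the second-to-last letter is.
"bunenuvp" has second-to-last letter 'v'. The stems whose second-to-last letter is 'v' (lislatvuvh → liurslatvuvh, zowdezmevl → zourwdezmevl) insert -ur- after the first vowel.
So bunenuvp → buurnenuvp.

buurnenuvp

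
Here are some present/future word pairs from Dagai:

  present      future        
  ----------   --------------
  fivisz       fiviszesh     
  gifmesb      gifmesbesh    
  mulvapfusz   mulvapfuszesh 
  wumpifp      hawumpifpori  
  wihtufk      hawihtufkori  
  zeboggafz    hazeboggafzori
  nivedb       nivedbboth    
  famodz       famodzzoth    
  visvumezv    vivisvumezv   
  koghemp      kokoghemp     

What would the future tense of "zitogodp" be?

zitogodppoth

fivisz and zeboggafz both end in -z yet inflect differently (fiviszesh, hazeboggafzori), so the final letter is not what conditions the rule; the second-to-last letter is.
"zitogodp" has second-to-last letter 'd'. The stems whose second-to-last letter is 'd' (nivedb → nivedbboth, famodz → famodzzoth) double the final consonant and add -oth.
The other patterns: stems whose second-to-last letter is 's' add -esh; stems whose second-to-last letter is 'f' add ha- … -ori around the stem; stems whose second-to-last letter is 'm' or 'z' repeat the first consonant+vowel as a prefix.
So zitogodp → zitogodppoth.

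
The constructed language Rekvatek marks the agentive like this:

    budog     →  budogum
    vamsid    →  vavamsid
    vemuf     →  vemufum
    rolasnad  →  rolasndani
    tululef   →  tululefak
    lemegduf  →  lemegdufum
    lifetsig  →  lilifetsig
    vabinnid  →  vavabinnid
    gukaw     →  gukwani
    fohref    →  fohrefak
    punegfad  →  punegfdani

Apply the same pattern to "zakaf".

punegfad and vamsid both end in -d yet inflect differently (punegfdani, vavamsid), so the final letter is not what conditions the rule; the last vowel is.
"zakaf" has last vowel 'a'. The stems whose last vowel is 'a' (punegfad → punegfdani, gukaw → gukwani, rolasnad → rolasndani) delete the last vowel and add -ani.
So zakaf → zakfani.

zakfani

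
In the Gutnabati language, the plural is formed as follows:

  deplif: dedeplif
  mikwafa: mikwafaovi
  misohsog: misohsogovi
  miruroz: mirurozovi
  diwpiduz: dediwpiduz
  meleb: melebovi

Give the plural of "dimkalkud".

miruroz and diwpiduz both end in -z yet inflect differently (mirurozovi, dediwpiduz), so the final letter is not what conditions the rule; the first letter is.
"dimkalkud" begins with d-. The stems beginning with d- (diwpiduz → dediwpiduz, deplif → dedeplif) add the prefix de-.
The other pattern: stems beginning with m- add -ovi.
So dimkalkud → dedimkalkud.

dedimkalkud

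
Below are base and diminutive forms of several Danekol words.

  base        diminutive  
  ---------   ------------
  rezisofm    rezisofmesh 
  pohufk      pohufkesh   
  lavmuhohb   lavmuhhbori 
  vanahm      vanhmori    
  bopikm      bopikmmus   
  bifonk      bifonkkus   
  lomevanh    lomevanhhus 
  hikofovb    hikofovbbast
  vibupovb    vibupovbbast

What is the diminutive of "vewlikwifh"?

vewlikwifhesh

"vewlikwifh" has second-to-last letter 'f'. The stems whose second-to-last letter is 'f' (rezisofm → rezisofmesh, pohufk → pohufkesh) add -esh.
The other patterns: stems whose second-to-last letter is 'h' delete the last vowel and add -ori; stems whose second-to-last letter is 'k' or 'n' double the final consonant and add -us; stems whose second-to-last letter is 'v' double the final consonant and add -ast.
So vewlikwifh → vewlikwifhesh.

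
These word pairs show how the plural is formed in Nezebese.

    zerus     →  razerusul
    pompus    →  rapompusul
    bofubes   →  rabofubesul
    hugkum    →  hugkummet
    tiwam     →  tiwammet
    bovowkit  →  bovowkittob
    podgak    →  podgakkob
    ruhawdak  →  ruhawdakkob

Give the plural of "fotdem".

zerus and hugkum both have last vowel 'u' yet inflect differently (razerusul, hugkummet), so the last vowel is not what conditions the rule; the final letter is.
"fotdem" ends in -m. The stems ending in -m (hugkum → hugkummet, tiwam → tiwammet) double the final consonant and add -et.
So fotdem → fotdemmet.

fotdemmet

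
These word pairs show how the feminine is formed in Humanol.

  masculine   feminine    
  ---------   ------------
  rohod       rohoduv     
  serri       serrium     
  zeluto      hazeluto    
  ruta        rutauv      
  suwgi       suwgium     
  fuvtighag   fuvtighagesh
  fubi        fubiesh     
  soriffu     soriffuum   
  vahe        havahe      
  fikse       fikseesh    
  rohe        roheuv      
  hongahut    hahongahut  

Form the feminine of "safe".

suwgi and fubi both end in -i yet inflect differently (suwgium, fubiesh), so the final letter is not what conditions the rule; the first letter is.
"safe" begins with s-. The stems beginning with s- (suwgi → suwgium, soriffu → soriffuum, serri → serrium) add -um.
So safe → safeum.

safeum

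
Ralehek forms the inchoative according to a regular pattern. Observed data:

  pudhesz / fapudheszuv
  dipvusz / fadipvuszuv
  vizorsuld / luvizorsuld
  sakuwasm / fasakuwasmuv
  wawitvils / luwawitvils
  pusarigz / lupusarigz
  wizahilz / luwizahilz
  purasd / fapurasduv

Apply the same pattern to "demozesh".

pudhesz and wizahilz both end in -z yet inflect differently (fapudheszuv, luwizahilz), so the final letter is not what conditions the rule; the second-to-last letter is.
"demozesh" has second-to-last letter 's'. The stems whose second-to-last letter is 's' (pudhesz → fapudheszuv, sakuwasm → fasakuwasmuv, purasd → fapurasduv) add fa- … -uv around the stem.
The other pattern: stems whose second-to-last letter is 'g' or 'l' add the prefix lu-.
So demozesh → fademozeshuv.

fademozeshuv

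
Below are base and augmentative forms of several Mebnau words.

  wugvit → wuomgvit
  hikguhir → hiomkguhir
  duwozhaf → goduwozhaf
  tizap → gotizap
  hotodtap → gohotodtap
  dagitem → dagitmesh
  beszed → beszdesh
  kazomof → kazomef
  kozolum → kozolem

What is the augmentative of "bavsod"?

bavsed

"bavsod" has last vowel 'o'. The one such stem in the data (kazomof → kazomef) changes the last vowel to 'e' (as does kozolum), so the same rule applies.
So bavsod → bavsed.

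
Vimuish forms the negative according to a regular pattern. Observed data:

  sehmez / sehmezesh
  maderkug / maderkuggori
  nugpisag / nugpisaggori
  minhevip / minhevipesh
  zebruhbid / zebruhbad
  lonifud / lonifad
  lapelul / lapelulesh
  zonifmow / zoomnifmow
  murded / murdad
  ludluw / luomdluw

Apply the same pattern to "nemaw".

maderkug and ludluw both have last vowel 'u' yet inflect differently (maderkuggori, luomdluw), so the last vowel is not what conditions the rule; the final letter is.
"nemaw" ends in -w. The stems ending in -w (zonifmow → zoomnifmow, ludluw → luomdluw) insert -om- after the first vowel.
So nemaw → neommaw.

neommaw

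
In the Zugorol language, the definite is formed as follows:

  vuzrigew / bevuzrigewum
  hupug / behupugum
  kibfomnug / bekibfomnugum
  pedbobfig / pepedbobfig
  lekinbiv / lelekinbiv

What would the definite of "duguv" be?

beduguvum

hupug and pedbobfig both end in -g yet inflect differently (behupugum, pepedbobfig), so the final letter is not what conditions the rule; the last vowel is.
"duguv" has last vowel 'u'. The stems whose last vowel is 'u' (hupug → behupugum, kibfomnug → bekibfomnugum) add be- … -um around the stem.
So duguv → beduguvum.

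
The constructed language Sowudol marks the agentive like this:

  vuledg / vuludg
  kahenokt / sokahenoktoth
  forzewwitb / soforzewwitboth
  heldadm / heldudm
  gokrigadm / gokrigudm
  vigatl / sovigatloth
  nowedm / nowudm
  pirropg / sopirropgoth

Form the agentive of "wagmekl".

sowagmekloth

vuledg and pirropg both end in -g yet inflect differently (vuludg, sopirropgoth), so the final letter is not what conditions the rule; the second-to-last letter is.
"wagmekl" has second-to-last letter 'k'. The one such stem in the data (kahenokt → sokahenoktoth) adds so- … -oth around the stem, so the same rule applies.
So wagmekl → sowagmekloth.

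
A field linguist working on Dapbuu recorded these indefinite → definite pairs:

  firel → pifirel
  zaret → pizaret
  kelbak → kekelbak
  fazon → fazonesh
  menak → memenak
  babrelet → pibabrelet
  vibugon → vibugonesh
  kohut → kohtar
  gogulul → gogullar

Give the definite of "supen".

"supen" has last vowel 'e'. The stems whose last vowel is 'e' (babrelet → pibabrelet, zaret → pizaret, firel → pifirel) add the prefix pi-.
The other patterns: stems whose last vowel is 'o' add -esh; stems whose last vowel is 'a' repeat the first consonant+vowel as a prefix; stems whose last vowel is 'u' delete the last vowel and add -ar.
So supen → pisupen.

pisupen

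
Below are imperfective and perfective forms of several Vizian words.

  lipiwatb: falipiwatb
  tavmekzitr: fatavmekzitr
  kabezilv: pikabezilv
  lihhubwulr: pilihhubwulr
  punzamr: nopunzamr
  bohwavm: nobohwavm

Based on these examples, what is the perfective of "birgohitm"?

tavmekzitr and lihhubwulr both end in -r yet inflect differently (fatavmekzitr, pilihhubwulr), so the final letter is not what conditions the rule; the second-to-last letter is.
"birgohitm" has second-to-last letter 't'. The stems whose second-to-last letter is 't' (lipiwatb → falipiwatb, tavmekzitr → fatavmekzitr) add the prefix fa-.
The other patterns: stems whose second-to-last letter is 'l' add the prefix pi-; stems whose second-to-last letter is 'm' or 'v' add the prefix no-.
So birgohitm → fabirgohitm.

fabirgohitm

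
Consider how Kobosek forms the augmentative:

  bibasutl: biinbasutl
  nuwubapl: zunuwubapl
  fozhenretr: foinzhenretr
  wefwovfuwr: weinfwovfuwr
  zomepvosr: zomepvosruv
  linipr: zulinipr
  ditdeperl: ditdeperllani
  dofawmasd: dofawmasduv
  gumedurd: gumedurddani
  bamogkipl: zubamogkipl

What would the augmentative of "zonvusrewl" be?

fozhenretr and zomepvosr both end in -r yet inflect differently (foinzhenretr, zomepvosruv), so the final letter is not what conditions the rule; the second-to-last letter is.
"zonvusrewl" has second-to-last letter 'w'. The one such stem in the data (wefwovfuwr → weinfwovfuwr) inserts -in- after the first vowel (as do fozhenretr, bibasutl), so the same rule applies.
The other patterns: stems whose second-to-last letter is 's' add -uv; stems whose second-to-last letter is 'p' add the prefix zu-; stems whose second-to-last letter is 'r' double the final consonant and add -ani.
So zonvusrewl → zoinnvusrewl.

zoinnvusrewl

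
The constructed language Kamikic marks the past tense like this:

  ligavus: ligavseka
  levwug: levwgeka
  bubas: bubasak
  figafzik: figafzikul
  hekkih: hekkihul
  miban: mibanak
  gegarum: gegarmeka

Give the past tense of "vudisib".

bubas and ligavus both end in -s yet inflect differently (bubasak, ligavseka), so the final letter is not what conditions the rule; the last vowel is.
"vudisib" has last vowel 'i'. The stems whose last vowel is 'i' (hekkih → hekkihul, figafzik → figafzikul) add -ul.
The other patterns: stems whose last vowel is 'a' add -ak; stems whose last vowel is 'u' delete the last vowel and add -eka.
So vudisib → vudisibul.

vudisibul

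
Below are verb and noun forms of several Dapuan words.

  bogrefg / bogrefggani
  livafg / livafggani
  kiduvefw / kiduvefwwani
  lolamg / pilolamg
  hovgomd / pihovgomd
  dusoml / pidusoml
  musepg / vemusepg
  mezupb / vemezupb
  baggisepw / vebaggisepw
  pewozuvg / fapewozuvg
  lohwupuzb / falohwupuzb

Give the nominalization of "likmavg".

bogrefg and lolamg both end in -g yet inflect differently (bogrefggani, pilolamg), so the final letter is not what conditions the rule; the second-to-last letter is.
"likmavg" has second-to-last letter 'v'. The one such stem in the data (pewozuvg → fapewozuvg) adds the prefix fa-, so the same rule applies.
The other patterns: stems whose second-to-last letter is 'f' double the final consonant and add -ani; stems whose second-to-last letter is 'm' add the prefix pi-; stems whose second-to-last letter is 'p' add the prefix ve-.
So likmavg → falikmavg.

falikmavg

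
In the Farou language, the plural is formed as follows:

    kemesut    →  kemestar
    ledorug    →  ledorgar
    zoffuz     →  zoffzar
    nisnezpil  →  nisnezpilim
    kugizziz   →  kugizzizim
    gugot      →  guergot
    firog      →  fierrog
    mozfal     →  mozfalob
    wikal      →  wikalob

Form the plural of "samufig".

"samufig" has last vowel 'i'. The stems whose last vowel is 'i' (nisnezpil → nisnezpilim, kugizziz → kugizzizim) add -im.
So samufig → samufigim.

samufigim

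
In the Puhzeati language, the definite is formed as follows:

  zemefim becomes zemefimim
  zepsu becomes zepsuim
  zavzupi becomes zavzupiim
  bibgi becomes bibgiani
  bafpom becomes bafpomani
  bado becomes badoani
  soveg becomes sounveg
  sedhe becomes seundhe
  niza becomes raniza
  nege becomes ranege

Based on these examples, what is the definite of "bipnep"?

bipnepani

zavzupi and bibgi both end in -i yet inflect differently (zavzupiim, bibgiani), so the final letter is not what conditions the rule; the first letter is.
"bipnep" begins with b-. The stems beginning with b- (bibgi → bibgiani, bafpom → bafpomani, bado → badoani) add -ani.
So bipnep → bipnepani.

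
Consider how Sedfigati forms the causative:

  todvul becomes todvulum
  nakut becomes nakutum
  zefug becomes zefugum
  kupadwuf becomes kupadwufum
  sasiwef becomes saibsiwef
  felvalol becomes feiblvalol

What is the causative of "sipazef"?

siibpazef

kupadwuf and sasiwef both end in -f yet inflect differently (kupadwufum, saibsiwef), so the final letter is not what conditions the rule; the last vowel is.
"sipazef" has last vowel 'e'. The one such stem in the data (sasiwef → saibsiwef) inserts -ib- after the first vowel (as does felvalol), so the same rule applies.
So sipazef → siibpazef.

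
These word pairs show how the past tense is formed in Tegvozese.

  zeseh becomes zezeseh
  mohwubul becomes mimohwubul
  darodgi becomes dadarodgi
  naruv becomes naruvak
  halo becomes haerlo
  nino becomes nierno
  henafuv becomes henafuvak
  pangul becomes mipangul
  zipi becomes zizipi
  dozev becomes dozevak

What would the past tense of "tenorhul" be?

mitenorhul

henafuv and pangul both have last vowel 'u' yet inflect differently (henafuvak, mipangul), so the last vowel is not what conditions the rule; the final letter is.
"tenorhul" ends in -l. The stems ending in -l (pangul → mipangul, mohwubul → mimohwubul) add the prefix mi-.
So tenorhul → mitenorhul.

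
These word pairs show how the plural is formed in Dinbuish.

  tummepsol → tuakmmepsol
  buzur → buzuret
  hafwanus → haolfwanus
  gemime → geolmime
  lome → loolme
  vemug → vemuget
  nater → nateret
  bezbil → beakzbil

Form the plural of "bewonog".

bewonoget

"bewonog" ends in -g. The one such stem in the data (vemug → vemuget) adds -et, so the same rule applies.
So bewonog → bewonoget.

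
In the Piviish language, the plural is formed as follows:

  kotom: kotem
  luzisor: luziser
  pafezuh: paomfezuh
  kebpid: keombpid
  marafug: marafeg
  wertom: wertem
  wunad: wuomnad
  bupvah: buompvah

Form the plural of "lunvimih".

luomnvimih

pafezuh and marafug both have last vowel 'u' yet inflect differently (paomfezuh, marafeg), so the last vowel is not what conditions the rule; the final letter is.
"lunvimih" ends in -h. The stems ending in -h (pafezuh → paomfezuh, bupvah → buompvah) insert -om- after the first vowel.
So lunvimih → luomnvimih.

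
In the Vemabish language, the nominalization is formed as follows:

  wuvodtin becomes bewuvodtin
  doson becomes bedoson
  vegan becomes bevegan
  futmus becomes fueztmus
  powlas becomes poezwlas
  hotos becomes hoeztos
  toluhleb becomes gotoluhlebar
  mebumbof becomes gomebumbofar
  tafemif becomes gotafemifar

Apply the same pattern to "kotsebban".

bekotsebban

"kotsebban" ends in -n. The stems ending in -n (wuvodtin → bewuvodtin, doson → bedoson, vegan → bevegan) add the prefix be-.
So kotsebban → bekotsebban.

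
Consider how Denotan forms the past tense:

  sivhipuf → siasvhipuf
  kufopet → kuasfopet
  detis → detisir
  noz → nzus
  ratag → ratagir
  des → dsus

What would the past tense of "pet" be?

ptus

"pet" has 1 vowel. The stems with 1 vowel (noz → nzus, des → dsus) delete the last vowel and add -us.
So pet → ptus.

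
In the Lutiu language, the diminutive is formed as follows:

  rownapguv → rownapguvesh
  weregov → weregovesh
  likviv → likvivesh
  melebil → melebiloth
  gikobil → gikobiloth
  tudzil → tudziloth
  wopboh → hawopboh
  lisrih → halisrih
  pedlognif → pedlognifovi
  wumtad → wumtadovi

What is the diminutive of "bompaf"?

bompafovi

"bompaf" ends in -f. The one such stem in the data (pedlognif → pedlognifovi) adds -ovi, so the same rule applies.
The other patterns: stems ending in -v add -esh; stems ending in -l add -oth; stems ending in -h add the prefix ha-.
So bompaf → bompafovi.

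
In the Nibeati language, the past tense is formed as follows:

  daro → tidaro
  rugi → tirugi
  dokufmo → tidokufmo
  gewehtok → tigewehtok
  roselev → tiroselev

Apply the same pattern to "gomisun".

tigomisun

Every pair shown (daro → tidaro, rugi → tirugi, dokufmo → tidokufmo, …) follows the same rule: add the prefix ti-.
So gomisun → tigomisun.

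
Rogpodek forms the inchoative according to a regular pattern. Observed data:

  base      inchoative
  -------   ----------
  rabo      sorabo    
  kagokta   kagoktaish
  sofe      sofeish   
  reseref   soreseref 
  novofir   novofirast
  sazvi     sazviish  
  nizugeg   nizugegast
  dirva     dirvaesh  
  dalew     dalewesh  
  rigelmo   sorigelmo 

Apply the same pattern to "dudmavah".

dirva and kagokta both end in -a yet inflect differently (dirvaesh, kagoktaish), so the final letter is not what conditions the rule; the first letter is.
"dudmavah" begins with d-. The stems beginning with d- (dirva → dirvaesh, dalew → dalewesh) add -esh.
The other patterns: stems beginning with r- add the prefix so-; stems beginning with n- add -ast; stems beginning with k- or s- add -ish.
So dudmavah → dudmavahesh.

dudmavahesh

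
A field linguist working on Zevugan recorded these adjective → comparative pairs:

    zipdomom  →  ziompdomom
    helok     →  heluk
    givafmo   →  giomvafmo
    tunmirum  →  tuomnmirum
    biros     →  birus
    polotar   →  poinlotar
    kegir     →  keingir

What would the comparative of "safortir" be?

"safortir" ends in -r. The stems ending in -r (polotar → poinlotar, kegir → keingir) insert -in- after the first vowel.
The other patterns: stems ending in -m or -o insert -om- after the first vowel; stems ending in -k or -s change the last vowel to 'u'.
So safortir → sainfortir.

sainfortir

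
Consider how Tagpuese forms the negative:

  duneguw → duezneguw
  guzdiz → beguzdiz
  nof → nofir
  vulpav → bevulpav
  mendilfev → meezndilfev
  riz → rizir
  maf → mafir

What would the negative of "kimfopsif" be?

kiezmfopsif

riz and guzdiz both end in -z yet inflect differently (rizir, beguzdiz), so the final letter is not what conditions the rule; the number of vowels is.
"kimfopsif" has 3 vowels. The stems with 3 vowels (mendilfev → meezndilfev, duneguw → duezneguw) insert -ez- after the first vowel.
So kimfopsif → kiezmfopsif.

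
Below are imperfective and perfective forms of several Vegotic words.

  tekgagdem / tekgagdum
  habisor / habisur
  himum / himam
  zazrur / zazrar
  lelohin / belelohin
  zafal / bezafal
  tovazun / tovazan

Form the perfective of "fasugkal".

befasugkal

tovazun and lelohin both end in -n yet inflect differently (tovazan, belelohin), so the final letter is not what conditions the rule; the last vowel is.
"fasugkal" has last vowel 'a'. The one such stem in the data (zafal → bezafal) adds the prefix be-, so the same rule applies.
The other patterns: stems whose last vowel is 'u' change the last vowel to 'a'; stems whose last vowel is 'e' or 'o' change the last vowel to 'u'.
So fasugkal → befasugkal.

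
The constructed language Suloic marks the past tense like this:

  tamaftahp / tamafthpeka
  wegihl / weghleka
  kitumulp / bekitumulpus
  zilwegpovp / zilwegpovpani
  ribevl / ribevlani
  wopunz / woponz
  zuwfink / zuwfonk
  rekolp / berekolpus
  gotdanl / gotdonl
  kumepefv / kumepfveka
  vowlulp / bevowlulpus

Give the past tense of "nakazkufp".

zilwegpovp and tamaftahp both end in -p yet inflect differently (zilwegpovpani, tamafthpeka), so the final letter is not what conditions the rule; the second-to-last letter is.
"nakazkufp" has second-to-last letter 'f'. The one such stem in the data (kumepefv → kumepfveka) deletes the last vowel and adds -eka (as do tamaftahp, wegihl), so the same rule applies.
So nakazkufp → nakazkfpeka.

nakazkfpeka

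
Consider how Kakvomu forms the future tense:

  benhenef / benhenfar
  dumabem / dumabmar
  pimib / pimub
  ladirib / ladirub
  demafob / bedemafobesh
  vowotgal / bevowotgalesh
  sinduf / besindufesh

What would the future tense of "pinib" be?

pinub

pimib and demafob both end in -b yet inflect differently (pimub, bedemafobesh), so the final letter is not what conditions the rule; the last vowel is.
"pinib" has last vowel 'i'. The stems whose last vowel is 'i' (pimib → pimub, ladirib → ladirub) change the last vowel to 'u'.
The other patterns: stems whose last vowel is 'e' delete the last vowel and add -ar; stems whose last vowel is 'a', 'o' or 'u' add be- … -esh around the stem.
So pinib → pinub.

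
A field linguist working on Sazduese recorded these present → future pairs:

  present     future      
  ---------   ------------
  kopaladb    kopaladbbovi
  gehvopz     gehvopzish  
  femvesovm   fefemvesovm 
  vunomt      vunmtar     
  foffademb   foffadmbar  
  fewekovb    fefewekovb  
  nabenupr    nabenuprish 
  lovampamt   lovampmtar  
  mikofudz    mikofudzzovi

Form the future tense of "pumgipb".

foffademb and kopaladb both end in -b yet inflect differently (foffadmbar, kopaladbbovi), so the final letter is not what conditions the rule; the second-to-last letter is.
"pumgipb" has second-to-last letter 'p'. The stems whose second-to-last letter is 'p' (gehvopz → gehvopzish, nabenupr → nabenuprish) add -ish.
So pumgipb → pumgipbish.

pumgipbish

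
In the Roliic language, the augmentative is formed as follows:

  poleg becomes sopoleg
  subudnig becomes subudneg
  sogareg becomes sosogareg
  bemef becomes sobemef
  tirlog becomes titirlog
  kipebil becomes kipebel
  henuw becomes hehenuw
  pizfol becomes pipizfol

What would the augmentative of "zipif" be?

subudnig and sogareg both end in -g yet inflect differently (subudneg, sosogareg), so the final letter is not what conditions the rule; the last vowel is.
"zipif" has last vowel 'i'. The stems whose last vowel is 'i' (subudnig → subudneg, kipebil → kipebel) change the last vowel to 'e'.
The other patterns: stems whose last vowel is 'e' add the prefix so-; stems whose last vowel is 'o' or 'u' repeat the first consonant+vowel as a prefix.
So zipif → zipef.

zipef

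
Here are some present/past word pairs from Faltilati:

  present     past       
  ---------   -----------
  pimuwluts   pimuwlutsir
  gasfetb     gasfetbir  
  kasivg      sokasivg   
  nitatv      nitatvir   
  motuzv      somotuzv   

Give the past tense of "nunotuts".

"nunotuts" has second-to-last letter 't'. The stems whose second-to-last letter is 't' (pimuwluts → pimuwlutsir, nitatv → nitatvir, gasfetb → gasfetbir) add -ir.
The other pattern: stems whose second-to-last letter is 'v' or 'z' add the prefix so-.
So nunotuts → nunotutsir.

nunotutsir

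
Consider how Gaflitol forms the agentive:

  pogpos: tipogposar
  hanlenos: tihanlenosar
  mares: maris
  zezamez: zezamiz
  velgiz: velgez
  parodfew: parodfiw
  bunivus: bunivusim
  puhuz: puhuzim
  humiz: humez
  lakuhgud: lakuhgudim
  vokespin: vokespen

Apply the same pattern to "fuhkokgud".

"fuhkokgud" has last vowel 'u'. The stems whose last vowel is 'u' (lakuhgud → lakuhgudim, puhuz → puhuzim, bunivus → bunivusim) add -im.
So fuhkokgud → fuhkokgudim.

fuhkokgudim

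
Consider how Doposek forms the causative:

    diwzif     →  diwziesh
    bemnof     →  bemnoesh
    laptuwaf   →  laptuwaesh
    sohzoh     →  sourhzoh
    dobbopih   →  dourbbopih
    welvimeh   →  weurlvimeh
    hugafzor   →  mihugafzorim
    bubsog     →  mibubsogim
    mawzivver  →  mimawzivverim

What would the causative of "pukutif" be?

bemnof and sohzoh both have last vowel 'o' yet inflect differently (bemnoesh, sourhzoh), so the last vowel is not what conditions the rule; the final letter is.
"pukutif" ends in -f. The stems ending in -f (diwzif → diwziesh, bemnof → bemnoesh, laptuwaf → laptuwaesh) drop the final letter and add -esh.
The other patterns: stems ending in -h insert -ur- after the first vowel; stems ending in -g or -r add mi- … -im around the stem.
So pukutif → pukutiesh.

pukutiesh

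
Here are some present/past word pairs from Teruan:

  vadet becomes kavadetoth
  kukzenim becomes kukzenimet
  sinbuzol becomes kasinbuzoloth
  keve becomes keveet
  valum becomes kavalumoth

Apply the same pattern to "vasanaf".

kavasanafoth

kukzenim and valum both end in -m yet inflect differently (kukzenimet, kavalumoth), so the final letter is not what conditions the rule; the first letter is.
"vasanaf" begins with v-. The stems beginning with v- (vadet → kavadetoth, valum → kavalumoth) add ka- … -oth around the stem.
So vasanaf → kavasanafoth.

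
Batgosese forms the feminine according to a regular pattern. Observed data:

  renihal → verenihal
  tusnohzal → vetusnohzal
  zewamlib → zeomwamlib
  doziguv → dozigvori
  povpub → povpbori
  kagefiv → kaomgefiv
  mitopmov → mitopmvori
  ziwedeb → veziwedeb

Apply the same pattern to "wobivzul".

wobivzlori

"wobivzul" has last vowel 'u'. The stems whose last vowel is 'u' (doziguv → dozigvori, povpub → povpbori) delete the last vowel and add -ori.
So wobivzul → wobivzlori.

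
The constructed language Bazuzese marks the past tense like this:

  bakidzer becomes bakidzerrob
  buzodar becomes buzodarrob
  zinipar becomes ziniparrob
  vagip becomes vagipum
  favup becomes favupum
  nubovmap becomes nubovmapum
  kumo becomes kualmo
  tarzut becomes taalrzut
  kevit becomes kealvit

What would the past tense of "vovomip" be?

vovomipum

buzodar and nubovmap both have last vowel 'a' yet inflect differently (buzodarrob, nubovmapum), so the last vowel is not what conditions the rule; the final letter is.
"vovomip" ends in -p. The stems ending in -p (vagip → vagipum, favup → favupum, nubovmap → nubovmapum) add -um.
So vovomip → vovomipum.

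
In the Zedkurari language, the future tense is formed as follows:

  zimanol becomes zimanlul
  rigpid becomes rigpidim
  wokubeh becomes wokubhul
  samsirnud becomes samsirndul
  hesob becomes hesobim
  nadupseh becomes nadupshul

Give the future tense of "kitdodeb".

rigpid and samsirnud both end in -d yet inflect differently (rigpidim, samsirndul), so the final letter is not what conditions the rule; the number of vowels is.
"kitdodeb" has 3 vowels. The stems with 3 vowels (nadupseh → nadupshul, wokubeh → wokubhul, zimanol → zimanlul) delete the last vowel and add -ul.
So kitdodeb → kitdodbul.

kitdodbul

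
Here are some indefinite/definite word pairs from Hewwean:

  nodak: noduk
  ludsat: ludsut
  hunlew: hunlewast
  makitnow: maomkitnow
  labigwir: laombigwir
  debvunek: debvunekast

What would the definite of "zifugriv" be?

debvunek and nodak both end in -k yet inflect differently (debvunekast, noduk), so the final letter is not what conditions the rule; the last vowel is.
"zifugriv" has last vowel 'i'. The one such stem in the data (labigwir → laombigwir) inserts -om- after the first vowel (as does makitnow), so the same rule applies.
The other patterns: stems whose last vowel is 'e' add -ast; stems whose last vowel is 'a' change the last vowel to 'u'.
So zifugriv → ziomfugriv.

ziomfugriv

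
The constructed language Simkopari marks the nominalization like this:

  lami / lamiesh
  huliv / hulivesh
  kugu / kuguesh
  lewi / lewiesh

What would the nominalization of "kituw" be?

kituwesh

Every pair shown (lami → lamiesh, huliv → hulivesh, kugu → kuguesh, …) follows the same rule: add -esh.
So kituw → kituwesh.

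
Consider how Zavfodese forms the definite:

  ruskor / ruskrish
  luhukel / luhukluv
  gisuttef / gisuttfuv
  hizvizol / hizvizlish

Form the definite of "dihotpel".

luhukel and hizvizol both end in -l yet inflect differently (luhukluv, hizvizlish), so the final letter is not what conditions the rule; the last vowel is.
"dihotpel" has last vowel 'e'. The stems whose last vowel is 'e' (gisuttef → gisuttfuv, luhukel → luhukluv) delete the last vowel and add -uv.
So dihotpel → dihotpluv.

dihotpluv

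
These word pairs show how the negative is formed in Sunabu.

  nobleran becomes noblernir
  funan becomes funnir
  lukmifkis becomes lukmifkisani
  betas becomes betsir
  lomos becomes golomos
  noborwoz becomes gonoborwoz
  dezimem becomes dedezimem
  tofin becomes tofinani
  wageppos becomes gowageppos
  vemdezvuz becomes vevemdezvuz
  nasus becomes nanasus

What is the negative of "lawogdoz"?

golawogdoz

betas and nasus both end in -s yet inflect differently (betsir, nanasus), so the final letter is not what conditions the rule; the last vowel is.
"lawogdoz" has last vowel 'o'. The stems whose last vowel is 'o' (noborwoz → gonoborwoz, wageppos → gowageppos, lomos → golomos) add the prefix go-.
So lawogdoz → golawogdoz.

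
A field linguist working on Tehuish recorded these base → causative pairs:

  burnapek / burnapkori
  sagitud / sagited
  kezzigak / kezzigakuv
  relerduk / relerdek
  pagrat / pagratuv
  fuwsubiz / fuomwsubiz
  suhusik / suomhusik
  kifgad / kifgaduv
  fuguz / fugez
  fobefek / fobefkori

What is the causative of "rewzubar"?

rewzubaruv

kezzigak and suhusik both end in -k yet inflect differently (kezzigakuv, suomhusik), so the final letter is not what conditions the rule; the last vowel is.
"rewzubar" has last vowel 'a'. The stems whose last vowel is 'a' (kifgad → kifgaduv, pagrat → pagratuv, kezzigak → kezzigakuv) add -uv.
The other patterns: stems whose last vowel is 'i' insert -om- after the first vowel; stems whose last vowel is 'e' delete the last vowel and add -ori; stems whose last vowel is 'u' change the last vowel to 'e'.
So rewzubar → rewzubaruv.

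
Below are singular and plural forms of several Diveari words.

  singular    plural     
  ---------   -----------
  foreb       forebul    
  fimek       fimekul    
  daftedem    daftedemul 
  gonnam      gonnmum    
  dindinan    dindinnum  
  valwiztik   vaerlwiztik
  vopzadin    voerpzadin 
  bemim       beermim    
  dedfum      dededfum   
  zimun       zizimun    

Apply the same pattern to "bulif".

"bulif" has last vowel 'i'. The stems whose last vowel is 'i' (valwiztik → vaerlwiztik, vopzadin → voerpzadin, bemim → beermim) insert -er- after the first vowel.
So bulif → buerlif.

buerlif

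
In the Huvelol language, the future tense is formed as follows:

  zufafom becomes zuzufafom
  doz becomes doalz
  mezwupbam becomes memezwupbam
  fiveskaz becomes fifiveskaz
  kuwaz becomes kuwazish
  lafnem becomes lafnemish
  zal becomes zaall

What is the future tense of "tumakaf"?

"tumakaf" has 3 vowels. The stems with 3 vowels (zufafom → zuzufafom, fiveskaz → fifiveskaz, mezwupbam → memezwupbam) repeat the first consonant+vowel as a prefix.
The other patterns: stems with 1 vowel insert -al- after the first vowel; stems with 2 vowels add -ish.
So tumakaf → tutumakaf.

tutumakaf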